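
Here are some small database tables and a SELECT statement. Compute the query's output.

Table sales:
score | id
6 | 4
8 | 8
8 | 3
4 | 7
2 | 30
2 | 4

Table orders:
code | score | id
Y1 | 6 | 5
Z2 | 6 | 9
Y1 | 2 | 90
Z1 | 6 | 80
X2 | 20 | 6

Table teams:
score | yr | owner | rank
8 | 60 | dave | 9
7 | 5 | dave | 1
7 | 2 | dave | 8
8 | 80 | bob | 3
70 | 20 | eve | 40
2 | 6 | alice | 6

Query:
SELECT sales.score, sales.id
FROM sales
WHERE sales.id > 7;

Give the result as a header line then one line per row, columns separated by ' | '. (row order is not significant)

== RESULT ==
sales.score | sales.id
8 | 8
2 | 30

Derivation:
After WHERE (2 rows):
sales.score | sales.id
8 | 8
2 | 30
After SELECT (2 rows):
sales.score | sales.id
8 | 8
2 | 30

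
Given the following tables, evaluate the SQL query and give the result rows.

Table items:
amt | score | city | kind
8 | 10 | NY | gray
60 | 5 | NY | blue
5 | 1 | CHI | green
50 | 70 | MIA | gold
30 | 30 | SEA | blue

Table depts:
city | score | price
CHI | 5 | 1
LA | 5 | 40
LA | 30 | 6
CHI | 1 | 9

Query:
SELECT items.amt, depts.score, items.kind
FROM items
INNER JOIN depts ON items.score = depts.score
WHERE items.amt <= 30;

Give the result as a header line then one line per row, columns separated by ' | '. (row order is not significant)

== RESULT ==
items.amt | depts.score | items.kind
5 | 1 | green
30 | 30 | blue

Derivation:
After JOIN depts (4 rows):
items.amt | items.score | items.city | items.kind | depts.city | depts.score | depts.price
60 | 5 | NY | blue | CHI | 5 | 1
60 | 5 | NY | blue | LA | 5 | 40
5 | 1 | CHI | green | CHI | 1 | 9
30 | 30 | SEA | blue | LA | 30 | 6
After WHERE (2 rows):
items.amt | items.score | items.city | items.kind | depts.city | depts.score | depts.price
5 | 1 | CHI | green | CHI | 1 | 9
30 | 30 | SEA | blue | LA | 30 | 6
After SELECT (2 rows):
items.amt | depts.score | items.kind
5 | 1 | green
30 | 30 | blue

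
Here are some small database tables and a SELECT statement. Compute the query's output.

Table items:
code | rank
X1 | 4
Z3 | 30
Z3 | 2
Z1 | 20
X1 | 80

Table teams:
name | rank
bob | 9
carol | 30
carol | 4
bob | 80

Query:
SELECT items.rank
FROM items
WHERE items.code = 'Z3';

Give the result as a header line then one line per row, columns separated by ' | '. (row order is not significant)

== RESULT ==
items.rank
30
2

Derivation:
After WHERE (2 rows):
items.code | items.rank
Z3 | 30
Z3 | 2
After SELECT (2 rows):
items.rank
30
2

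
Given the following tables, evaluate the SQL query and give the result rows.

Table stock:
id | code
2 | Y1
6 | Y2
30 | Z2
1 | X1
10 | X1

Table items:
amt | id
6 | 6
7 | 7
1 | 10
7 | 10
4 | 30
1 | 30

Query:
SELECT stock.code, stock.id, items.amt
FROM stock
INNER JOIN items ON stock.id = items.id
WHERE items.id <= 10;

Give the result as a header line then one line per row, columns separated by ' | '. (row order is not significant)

After JOIN items (5 rows):
stock.id | stock.code | items.amt | items.id
6 | Y2 | 6 | 6
30 | Z2 | 4 | 30
30 | Z2 | 1 | 30
10 | X1 | 1 | 10
10 | X1 | 7 | 10
After WHERE (3 rows):
stock.id | stock.code | items.amt | items.id
6 | Y2 | 6 | 6
10 | X1 | 1 | 10
10 | X1 | 7 | 10
After SELECT (3 rows):
stock.code | stock.id | items.amt
Y2 | 6 | 6
X1 | 10 | 1
X1 | 10 | 7

== RESULT ==
stock.code | stock.id | items.amt
Y2 | 6 | 6
X1 | 10 | 1
X1 | 10 | 7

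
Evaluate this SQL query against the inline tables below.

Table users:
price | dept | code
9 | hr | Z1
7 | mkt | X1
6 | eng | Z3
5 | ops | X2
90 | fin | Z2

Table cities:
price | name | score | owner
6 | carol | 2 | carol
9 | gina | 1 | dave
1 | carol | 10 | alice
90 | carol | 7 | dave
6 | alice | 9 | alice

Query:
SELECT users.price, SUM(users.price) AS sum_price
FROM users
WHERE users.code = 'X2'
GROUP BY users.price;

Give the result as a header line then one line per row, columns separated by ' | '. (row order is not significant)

After WHERE (1 rows):
users.price | users.dept | users.code
5 | ops | X2
After GROUP BY (1 rows):
users.price | sum_price
5 | 5

== RESULT ==
users.price | sum_price
5 | 5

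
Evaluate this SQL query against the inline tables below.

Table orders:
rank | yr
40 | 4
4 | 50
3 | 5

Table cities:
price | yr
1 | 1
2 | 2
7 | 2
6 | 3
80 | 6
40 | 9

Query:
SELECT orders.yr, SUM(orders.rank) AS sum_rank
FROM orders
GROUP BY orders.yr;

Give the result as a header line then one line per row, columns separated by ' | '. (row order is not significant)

After GROUP BY (3 rows):
orders.yr | sum_rank
4 | 40
50 | 4
5 | 3

== RESULT ==
orders.yr | sum_rank
4 | 40
50 | 4
5 | 3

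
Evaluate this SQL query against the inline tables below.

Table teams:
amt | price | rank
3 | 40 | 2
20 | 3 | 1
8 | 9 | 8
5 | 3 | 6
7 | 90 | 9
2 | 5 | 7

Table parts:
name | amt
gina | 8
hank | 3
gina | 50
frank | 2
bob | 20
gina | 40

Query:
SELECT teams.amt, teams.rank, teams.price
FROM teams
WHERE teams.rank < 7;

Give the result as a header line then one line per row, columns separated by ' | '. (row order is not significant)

== RESULT ==
teams.amt | teams.rank | teams.price
3 | 2 | 40
20 | 1 | 3
5 | 6 | 3

Derivation:
After WHERE (3 rows):
teams.amt | teams.price | teams.rank
3 | 40 | 2
20 | 3 | 1
5 | 3 | 6
After SELECT (3 rows):
teams.amt | teams.rank | teams.price
3 | 2 | 40
20 | 1 | 3
5 | 6 | 3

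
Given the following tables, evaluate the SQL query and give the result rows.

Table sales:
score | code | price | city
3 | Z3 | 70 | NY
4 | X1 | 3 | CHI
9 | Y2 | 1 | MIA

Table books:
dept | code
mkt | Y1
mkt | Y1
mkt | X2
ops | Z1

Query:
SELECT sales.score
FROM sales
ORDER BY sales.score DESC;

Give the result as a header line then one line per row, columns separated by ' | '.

== RESULT ==
sales.score
9
4
3

Derivation:
After SELECT (3 rows):
sales.score
3
4
9
After ORDER BY (3 rows):
sales.score
9
4
3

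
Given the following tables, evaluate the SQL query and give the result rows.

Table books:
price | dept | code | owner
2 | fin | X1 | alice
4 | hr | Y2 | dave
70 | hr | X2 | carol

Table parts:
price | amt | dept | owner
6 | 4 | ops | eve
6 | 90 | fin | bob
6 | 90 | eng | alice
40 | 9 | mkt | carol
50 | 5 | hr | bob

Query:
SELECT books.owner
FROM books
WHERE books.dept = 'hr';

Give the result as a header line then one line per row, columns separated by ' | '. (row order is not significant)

After WHERE (2 rows):
books.price | books.dept | books.code | books.owner
4 | hr | Y2 | dave
70 | hr | X2 | carol
After SELECT (2 rows):
books.owner
dave
carol

== RESULT ==
books.owner
dave
carol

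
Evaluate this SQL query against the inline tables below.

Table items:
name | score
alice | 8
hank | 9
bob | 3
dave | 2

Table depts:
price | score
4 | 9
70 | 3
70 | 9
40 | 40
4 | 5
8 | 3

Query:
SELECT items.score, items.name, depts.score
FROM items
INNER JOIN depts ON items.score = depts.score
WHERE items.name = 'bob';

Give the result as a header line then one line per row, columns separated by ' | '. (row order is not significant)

After JOIN depts (4 rows):
items.name | items.score | depts.price | depts.score
hank | 9 | 4 | 9
hank | 9 | 70 | 9
bob | 3 | 70 | 3
bob | 3 | 8 | 3
After WHERE (2 rows):
items.name | items.score | depts.price | depts.score
bob | 3 | 70 | 3
bob | 3 | 8 | 3
After SELECT (2 rows):
items.score | items.name | depts.score
3 | bob | 3
3 | bob | 3

== RESULT ==
items.score | items.name | depts.score
3 | bob | 3
3 | bob | 3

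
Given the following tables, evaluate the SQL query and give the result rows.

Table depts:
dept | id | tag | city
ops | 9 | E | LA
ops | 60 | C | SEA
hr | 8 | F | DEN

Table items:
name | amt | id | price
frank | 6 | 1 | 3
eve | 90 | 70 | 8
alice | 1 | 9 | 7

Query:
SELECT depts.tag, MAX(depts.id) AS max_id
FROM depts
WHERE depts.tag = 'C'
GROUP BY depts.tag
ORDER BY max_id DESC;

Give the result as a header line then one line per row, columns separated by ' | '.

After WHERE (1 rows):
depts.dept | depts.id | depts.tag | depts.city
ops | 60 | C | SEA
After GROUP BY (1 rows):
depts.tag | max_id
C | 60
After ORDER BY (1 rows):
depts.tag | max_id
C | 60

== RESULT ==
depts.tag | max_id
C | 60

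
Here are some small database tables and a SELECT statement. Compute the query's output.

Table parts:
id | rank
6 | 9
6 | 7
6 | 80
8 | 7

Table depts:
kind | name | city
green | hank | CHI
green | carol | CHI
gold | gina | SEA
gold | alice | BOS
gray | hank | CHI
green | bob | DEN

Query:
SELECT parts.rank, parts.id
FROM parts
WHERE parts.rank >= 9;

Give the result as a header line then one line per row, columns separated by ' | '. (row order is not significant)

After WHERE (2 rows):
parts.id | parts.rank
6 | 9
6 | 80
After SELECT (2 rows):
parts.rank | parts.id
9 | 6
80 | 6

== RESULT ==
parts.rank | parts.id
9 | 6
80 | 6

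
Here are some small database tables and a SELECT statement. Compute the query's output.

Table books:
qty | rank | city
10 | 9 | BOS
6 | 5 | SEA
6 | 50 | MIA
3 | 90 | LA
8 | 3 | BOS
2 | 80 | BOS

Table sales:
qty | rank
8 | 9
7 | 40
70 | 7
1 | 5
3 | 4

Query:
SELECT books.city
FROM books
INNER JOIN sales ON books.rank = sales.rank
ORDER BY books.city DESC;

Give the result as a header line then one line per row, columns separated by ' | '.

After JOIN sales (2 rows):
books.qty | books.rank | books.city | sales.qty | sales.rank
10 | 9 | BOS | 8 | 9
6 | 5 | SEA | 1 | 5
After SELECT (2 rows):
books.city
BOS
SEA
After ORDER BY (2 rows):
books.city
SEA
BOS

== RESULT ==
books.city
SEA
BOS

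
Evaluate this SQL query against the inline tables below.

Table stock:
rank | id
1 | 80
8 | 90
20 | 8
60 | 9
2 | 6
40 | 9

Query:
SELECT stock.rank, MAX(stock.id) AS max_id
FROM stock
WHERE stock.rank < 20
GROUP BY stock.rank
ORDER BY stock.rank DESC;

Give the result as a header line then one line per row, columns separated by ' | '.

After WHERE (3 rows):
stock.rank | stock.id
1 | 80
8 | 90
2 | 6
After GROUP BY (3 rows):
stock.rank | max_id
1 | 80
8 | 90
2 | 6
After ORDER BY (3 rows):
stock.rank | max_id
8 | 90
2 | 6
1 | 80

== RESULT ==
stock.rank | max_id
8 | 90
2 | 6
1 | 80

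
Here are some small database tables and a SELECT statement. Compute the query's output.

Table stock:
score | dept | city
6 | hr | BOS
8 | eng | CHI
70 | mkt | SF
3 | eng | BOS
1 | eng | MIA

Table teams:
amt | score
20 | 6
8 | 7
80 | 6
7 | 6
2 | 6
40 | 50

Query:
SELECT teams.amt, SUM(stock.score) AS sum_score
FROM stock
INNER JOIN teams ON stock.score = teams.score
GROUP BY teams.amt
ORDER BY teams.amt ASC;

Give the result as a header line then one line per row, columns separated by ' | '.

After JOIN teams (4 rows):
stock.score | stock.dept | stock.city | teams.amt | teams.score
6 | hr | BOS | 20 | 6
6 | hr | BOS | 80 | 6
6 | hr | BOS | 7 | 6
6 | hr | BOS | 2 | 6
After GROUP BY (4 rows):
teams.amt | sum_score
20 | 6
80 | 6
7 | 6
2 | 6
After ORDER BY (4 rows):
teams.amt | sum_score
2 | 6
7 | 6
20 | 6
80 | 6

== RESULT ==
teams.amt | sum_score
2 | 6
7 | 6
20 | 6
80 | 6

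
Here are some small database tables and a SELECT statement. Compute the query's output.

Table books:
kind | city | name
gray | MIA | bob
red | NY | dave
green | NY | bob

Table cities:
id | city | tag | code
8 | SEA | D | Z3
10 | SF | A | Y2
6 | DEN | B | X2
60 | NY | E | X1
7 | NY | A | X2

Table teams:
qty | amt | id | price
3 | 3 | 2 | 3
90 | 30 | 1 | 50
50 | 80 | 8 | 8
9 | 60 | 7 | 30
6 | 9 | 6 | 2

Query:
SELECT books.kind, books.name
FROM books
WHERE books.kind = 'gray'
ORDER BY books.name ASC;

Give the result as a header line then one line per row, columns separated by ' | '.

== RESULT ==
books.kind | books.name
gray | bob

Derivation:
After WHERE (1 rows):
books.kind | books.city | books.name
gray | MIA | bob
After SELECT (1 rows):
books.kind | books.name
gray | bob
After ORDER BY (1 rows):
books.kind | books.name
gray | bob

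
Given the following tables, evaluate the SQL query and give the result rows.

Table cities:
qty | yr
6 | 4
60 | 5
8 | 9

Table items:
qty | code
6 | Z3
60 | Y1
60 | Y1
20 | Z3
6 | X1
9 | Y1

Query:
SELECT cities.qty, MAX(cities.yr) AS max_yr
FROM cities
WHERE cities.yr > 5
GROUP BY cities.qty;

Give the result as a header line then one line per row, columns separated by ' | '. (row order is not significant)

== RESULT ==
cities.qty | max_yr
8 | 9

Derivation:
After WHERE (1 rows):
cities.qty | cities.yr
8 | 9
After GROUP BY (1 rows):
cities.qty | max_yr
8 | 9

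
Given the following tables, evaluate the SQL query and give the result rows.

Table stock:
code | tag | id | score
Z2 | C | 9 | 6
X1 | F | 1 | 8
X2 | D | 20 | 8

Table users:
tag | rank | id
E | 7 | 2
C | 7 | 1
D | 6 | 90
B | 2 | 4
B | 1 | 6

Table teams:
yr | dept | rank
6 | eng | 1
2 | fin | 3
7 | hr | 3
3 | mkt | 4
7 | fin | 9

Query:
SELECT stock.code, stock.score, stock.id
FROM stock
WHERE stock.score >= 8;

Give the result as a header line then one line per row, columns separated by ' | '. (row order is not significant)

After WHERE (2 rows):
stock.code | stock.tag | stock.id | stock.score
X1 | F | 1 | 8
X2 | D | 20 | 8
After SELECT (2 rows):
stock.code | stock.score | stock.id
X1 | 8 | 1
X2 | 8 | 20

== RESULT ==
stock.code | stock.score | stock.id
X1 | 8 | 1
X2 | 8 | 20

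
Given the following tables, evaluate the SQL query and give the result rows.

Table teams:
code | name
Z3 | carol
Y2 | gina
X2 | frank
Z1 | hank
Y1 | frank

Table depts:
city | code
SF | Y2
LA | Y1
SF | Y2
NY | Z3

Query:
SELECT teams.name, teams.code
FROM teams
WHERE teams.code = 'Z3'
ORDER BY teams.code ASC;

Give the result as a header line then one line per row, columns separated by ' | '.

After WHERE (1 rows):
teams.code | teams.name
Z3 | carol
After SELECT (1 rows):
teams.name | teams.code
carol | Z3
After ORDER BY (1 rows):
teams.name | teams.code
carol | Z3

== RESULT ==
teams.name | teams.code
carol | Z3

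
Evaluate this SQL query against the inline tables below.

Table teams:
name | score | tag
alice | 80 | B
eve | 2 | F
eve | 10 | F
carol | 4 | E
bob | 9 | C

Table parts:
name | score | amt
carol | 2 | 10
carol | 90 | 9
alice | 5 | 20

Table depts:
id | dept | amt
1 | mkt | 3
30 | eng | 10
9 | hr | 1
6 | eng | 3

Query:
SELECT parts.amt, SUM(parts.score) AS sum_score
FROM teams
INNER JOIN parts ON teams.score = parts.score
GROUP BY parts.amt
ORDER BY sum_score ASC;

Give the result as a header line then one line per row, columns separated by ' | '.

After JOIN parts (1 rows):
teams.name | teams.score | teams.tag | parts.name | parts.score | parts.amt
eve | 2 | F | carol | 2 | 10
After GROUP BY (1 rows):
parts.amt | sum_score
10 | 2
After ORDER BY (1 rows):
parts.amt | sum_score
10 | 2

== RESULT ==
parts.amt | sum_score
10 | 2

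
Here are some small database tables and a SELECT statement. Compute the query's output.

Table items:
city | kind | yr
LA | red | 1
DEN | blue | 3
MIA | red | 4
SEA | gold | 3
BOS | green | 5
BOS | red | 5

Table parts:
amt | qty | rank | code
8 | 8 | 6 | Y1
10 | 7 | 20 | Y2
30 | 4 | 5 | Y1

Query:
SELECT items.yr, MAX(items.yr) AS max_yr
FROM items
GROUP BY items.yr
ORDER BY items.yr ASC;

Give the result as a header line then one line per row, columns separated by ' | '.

== RESULT ==
items.yr | max_yr
1 | 1
3 | 3
4 | 4
5 | 5

Derivation:
After GROUP BY (4 rows):
items.yr | max_yr
1 | 1
3 | 3
4 | 4
5 | 5
After ORDER BY (4 rows):
items.yr | max_yr
1 | 1
3 | 3
4 | 4
5 | 5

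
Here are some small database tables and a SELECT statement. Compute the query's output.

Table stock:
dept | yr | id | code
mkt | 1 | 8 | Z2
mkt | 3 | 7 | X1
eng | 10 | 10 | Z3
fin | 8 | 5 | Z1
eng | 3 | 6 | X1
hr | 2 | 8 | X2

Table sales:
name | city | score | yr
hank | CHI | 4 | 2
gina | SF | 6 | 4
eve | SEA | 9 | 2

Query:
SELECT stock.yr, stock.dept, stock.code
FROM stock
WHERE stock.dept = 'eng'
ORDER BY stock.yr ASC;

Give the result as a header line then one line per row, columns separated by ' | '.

== RESULT ==
stock.yr | stock.dept | stock.code
3 | eng | X1
10 | eng | Z3

Derivation:
After WHERE (2 rows):
stock.dept | stock.yr | stock.id | stock.code
eng | 10 | 10 | Z3
eng | 3 | 6 | X1
After SELECT (2 rows):
stock.yr | stock.dept | stock.code
10 | eng | Z3
3 | eng | X1
After ORDER BY (2 rows):
stock.yr | stock.dept | stock.code
3 | eng | X1
10 | eng | Z3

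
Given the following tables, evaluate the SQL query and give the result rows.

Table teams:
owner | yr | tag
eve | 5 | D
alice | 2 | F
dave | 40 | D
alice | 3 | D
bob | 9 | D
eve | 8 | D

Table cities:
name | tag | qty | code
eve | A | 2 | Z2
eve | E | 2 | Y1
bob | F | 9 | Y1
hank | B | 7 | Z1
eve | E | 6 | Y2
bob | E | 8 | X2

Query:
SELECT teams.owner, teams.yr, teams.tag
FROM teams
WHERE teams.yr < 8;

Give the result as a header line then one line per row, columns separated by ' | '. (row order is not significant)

After WHERE (3 rows):
teams.owner | teams.yr | teams.tag
eve | 5 | D
alice | 2 | F
alice | 3 | D
After SELECT (3 rows):
teams.owner | teams.yr | teams.tag
eve | 5 | D
alice | 2 | F
alice | 3 | D

== RESULT ==
teams.owner | teams.yr | teams.tag
eve | 5 | D
alice | 2 | F
alice | 3 | D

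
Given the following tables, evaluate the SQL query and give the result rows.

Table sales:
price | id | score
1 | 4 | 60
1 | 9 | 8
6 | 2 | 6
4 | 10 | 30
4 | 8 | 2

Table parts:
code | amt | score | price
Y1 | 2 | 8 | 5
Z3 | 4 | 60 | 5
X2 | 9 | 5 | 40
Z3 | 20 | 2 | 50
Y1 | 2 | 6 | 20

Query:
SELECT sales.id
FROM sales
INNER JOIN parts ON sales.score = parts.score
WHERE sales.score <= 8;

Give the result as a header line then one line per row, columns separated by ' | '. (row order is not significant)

After JOIN parts (4 rows):
sales.price | sales.id | sales.score | parts.code | parts.amt | parts.score | parts.price
1 | 4 | 60 | Z3 | 4 | 60 | 5
1 | 9 | 8 | Y1 | 2 | 8 | 5
6 | 2 | 6 | Y1 | 2 | 6 | 20
4 | 8 | 2 | Z3 | 20 | 2 | 50
After WHERE (3 rows):
sales.price | sales.id | sales.score | parts.code | parts.amt | parts.score | parts.price
1 | 9 | 8 | Y1 | 2 | 8 | 5
6 | 2 | 6 | Y1 | 2 | 6 | 20
4 | 8 | 2 | Z3 | 20 | 2 | 50
After SELECT (3 rows):
sales.id
9
2
8

== RESULT ==
sales.id
9
2
8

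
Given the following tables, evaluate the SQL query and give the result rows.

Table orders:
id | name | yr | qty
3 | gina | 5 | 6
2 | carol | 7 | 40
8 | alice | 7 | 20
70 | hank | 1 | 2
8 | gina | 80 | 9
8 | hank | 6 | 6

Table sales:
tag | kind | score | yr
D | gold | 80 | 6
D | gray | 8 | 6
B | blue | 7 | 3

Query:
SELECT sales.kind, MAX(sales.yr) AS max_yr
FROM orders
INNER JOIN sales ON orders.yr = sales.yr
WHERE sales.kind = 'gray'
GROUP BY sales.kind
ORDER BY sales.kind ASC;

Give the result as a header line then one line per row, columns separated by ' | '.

== RESULT ==
sales.kind | max_yr
gray | 6

Derivation:
After JOIN sales (2 rows):
orders.id | orders.name | orders.yr | orders.qty | sales.tag | sales.kind | sales.score | sales.yr
8 | hank | 6 | 6 | D | gold | 80 | 6
8 | hank | 6 | 6 | D | gray | 8 | 6
After WHERE (1 rows):
orders.id | orders.name | orders.yr | orders.qty | sales.tag | sales.kind | sales.score | sales.yr
8 | hank | 6 | 6 | D | gray | 8 | 6
After GROUP BY (1 rows):
sales.kind | max_yr
gray | 6
After ORDER BY (1 rows):
sales.kind | max_yr
gray | 6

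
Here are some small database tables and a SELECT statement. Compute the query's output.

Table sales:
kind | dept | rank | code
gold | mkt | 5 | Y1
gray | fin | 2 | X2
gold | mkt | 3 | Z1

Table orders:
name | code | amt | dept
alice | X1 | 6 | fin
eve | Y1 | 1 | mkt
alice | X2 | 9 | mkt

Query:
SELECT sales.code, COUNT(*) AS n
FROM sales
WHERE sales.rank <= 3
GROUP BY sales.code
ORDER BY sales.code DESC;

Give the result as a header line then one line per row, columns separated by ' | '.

After WHERE (2 rows):
sales.kind | sales.dept | sales.rank | sales.code
gray | fin | 2 | X2
gold | mkt | 3 | Z1
After GROUP BY (2 rows):
sales.code | n
X2 | 1
Z1 | 1
After ORDER BY (2 rows):
sales.code | n
Z1 | 1
X2 | 1

== RESULT ==
sales.code | n
Z1 | 1
X2 | 1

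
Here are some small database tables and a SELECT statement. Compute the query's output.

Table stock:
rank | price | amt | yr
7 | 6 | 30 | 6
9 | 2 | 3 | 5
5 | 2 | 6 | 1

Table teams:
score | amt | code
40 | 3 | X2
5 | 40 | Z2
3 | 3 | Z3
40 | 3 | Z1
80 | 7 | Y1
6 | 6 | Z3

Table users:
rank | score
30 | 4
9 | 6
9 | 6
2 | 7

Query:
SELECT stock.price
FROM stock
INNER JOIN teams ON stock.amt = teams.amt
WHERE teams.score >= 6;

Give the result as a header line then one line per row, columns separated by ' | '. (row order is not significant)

After JOIN teams (4 rows):
stock.rank | stock.price | stock.amt | stock.yr | teams.score | teams.amt | teams.code
9 | 2 | 3 | 5 | 40 | 3 | X2
9 | 2 | 3 | 5 | 3 | 3 | Z3
9 | 2 | 3 | 5 | 40 | 3 | Z1
5 | 2 | 6 | 1 | 6 | 6 | Z3
After WHERE (3 rows):
stock.rank | stock.price | stock.amt | stock.yr | teams.score | teams.amt | teams.code
9 | 2 | 3 | 5 | 40 | 3 | X2
9 | 2 | 3 | 5 | 40 | 3 | Z1
5 | 2 | 6 | 1 | 6 | 6 | Z3
After SELECT (3 rows):
stock.price
2
2
2

== RESULT ==
stock.price
2
2
2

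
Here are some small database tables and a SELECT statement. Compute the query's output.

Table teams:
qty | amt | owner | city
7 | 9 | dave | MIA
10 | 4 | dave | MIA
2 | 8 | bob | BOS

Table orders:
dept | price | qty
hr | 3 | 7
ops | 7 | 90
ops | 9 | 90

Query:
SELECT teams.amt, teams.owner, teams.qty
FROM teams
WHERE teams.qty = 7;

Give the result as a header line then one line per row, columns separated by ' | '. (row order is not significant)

After WHERE (1 rows):
teams.qty | teams.amt | teams.owner | teams.city
7 | 9 | dave | MIA
After SELECT (1 rows):
teams.amt | teams.owner | teams.qty
9 | dave | 7

== RESULT ==
teams.amt | teams.owner | teams.qty
9 | dave | 7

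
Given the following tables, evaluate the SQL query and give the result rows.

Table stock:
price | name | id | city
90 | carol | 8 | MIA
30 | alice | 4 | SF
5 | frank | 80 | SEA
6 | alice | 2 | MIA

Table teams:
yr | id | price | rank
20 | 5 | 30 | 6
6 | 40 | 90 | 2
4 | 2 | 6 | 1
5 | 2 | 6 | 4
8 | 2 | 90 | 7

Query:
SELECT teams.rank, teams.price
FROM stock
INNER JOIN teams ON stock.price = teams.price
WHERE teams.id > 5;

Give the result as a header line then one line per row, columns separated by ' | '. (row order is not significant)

After JOIN teams (5 rows):
stock.price | stock.name | stock.id | stock.city | teams.yr | teams.id | teams.price | teams.rank
90 | carol | 8 | MIA | 6 | 40 | 90 | 2
90 | carol | 8 | MIA | 8 | 2 | 90 | 7
30 | alice | 4 | SF | 20 | 5 | 30 | 6
6 | alice | 2 | MIA | 4 | 2 | 6 | 1
6 | alice | 2 | MIA | 5 | 2 | 6 | 4
After WHERE (1 rows):
stock.price | stock.name | stock.id | stock.city | teams.yr | teams.id | teams.price | teams.rank
90 | carol | 8 | MIA | 6 | 40 | 90 | 2
After SELECT (1 rows):
teams.rank | teams.price
2 | 90

== RESULT ==
teams.rank | teams.price
2 | 90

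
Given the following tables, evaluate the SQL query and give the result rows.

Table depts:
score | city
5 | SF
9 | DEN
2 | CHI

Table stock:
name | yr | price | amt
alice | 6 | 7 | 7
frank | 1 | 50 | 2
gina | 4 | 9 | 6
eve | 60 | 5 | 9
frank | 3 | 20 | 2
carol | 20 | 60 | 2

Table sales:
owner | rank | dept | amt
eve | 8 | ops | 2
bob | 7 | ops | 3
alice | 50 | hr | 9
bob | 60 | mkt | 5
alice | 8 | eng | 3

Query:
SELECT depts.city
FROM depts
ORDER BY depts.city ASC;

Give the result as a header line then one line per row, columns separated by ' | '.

After SELECT (3 rows):
depts.city
SF
DEN
CHI
After ORDER BY (3 rows):
depts.city
CHI
DEN
SF

== RESULT ==
depts.city
CHI
DEN
SF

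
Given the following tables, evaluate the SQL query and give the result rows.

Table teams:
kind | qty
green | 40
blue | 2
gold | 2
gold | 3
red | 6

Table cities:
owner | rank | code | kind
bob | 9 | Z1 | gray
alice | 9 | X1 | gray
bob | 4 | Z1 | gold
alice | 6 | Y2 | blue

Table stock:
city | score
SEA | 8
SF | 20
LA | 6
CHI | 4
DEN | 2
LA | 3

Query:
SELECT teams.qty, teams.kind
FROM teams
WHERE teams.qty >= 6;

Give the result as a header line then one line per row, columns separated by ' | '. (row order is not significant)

== RESULT ==
teams.qty | teams.kind
40 | green
6 | red

Derivation:
After WHERE (2 rows):
teams.kind | teams.qty
green | 40
red | 6
After SELECT (2 rows):
teams.qty | teams.kind
40 | green
6 | red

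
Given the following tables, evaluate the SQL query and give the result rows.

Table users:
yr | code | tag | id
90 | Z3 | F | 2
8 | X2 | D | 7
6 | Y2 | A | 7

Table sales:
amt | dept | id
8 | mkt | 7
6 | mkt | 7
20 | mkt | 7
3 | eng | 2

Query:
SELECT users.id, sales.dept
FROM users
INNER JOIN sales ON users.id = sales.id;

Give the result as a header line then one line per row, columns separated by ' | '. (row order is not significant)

After JOIN sales (7 rows):
users.yr | users.code | users.tag | users.id | sales.amt | sales.dept | sales.id
90 | Z3 | F | 2 | 3 | eng | 2
8 | X2 | D | 7 | 8 | mkt | 7
8 | X2 | D | 7 | 6 | mkt | 7
8 | X2 | D | 7 | 20 | mkt | 7
6 | Y2 | A | 7 | 8 | mkt | 7
6 | Y2 | A | 7 | 6 | mkt | 7
6 | Y2 | A | 7 | 20 | mkt | 7
After SELECT (7 rows):
users.id | sales.dept
2 | eng
7 | mkt
7 | mkt
7 | mkt
7 | mkt
7 | mkt
7 | mkt

== RESULT ==
users.id | sales.dept
2 | eng
7 | mkt
7 | mkt
7 | mkt
7 | mkt
7 | mkt
7 | mkt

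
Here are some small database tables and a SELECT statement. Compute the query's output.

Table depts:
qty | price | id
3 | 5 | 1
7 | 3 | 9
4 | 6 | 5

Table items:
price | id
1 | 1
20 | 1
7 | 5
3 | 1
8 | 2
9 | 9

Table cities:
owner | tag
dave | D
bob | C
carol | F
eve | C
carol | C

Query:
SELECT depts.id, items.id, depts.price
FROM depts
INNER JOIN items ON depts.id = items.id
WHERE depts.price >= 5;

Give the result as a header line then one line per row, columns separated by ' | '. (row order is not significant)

After JOIN items (5 rows):
depts.qty | depts.price | depts.id | items.price | items.id
3 | 5 | 1 | 1 | 1
3 | 5 | 1 | 20 | 1
3 | 5 | 1 | 3 | 1
7 | 3 | 9 | 9 | 9
4 | 6 | 5 | 7 | 5
After WHERE (4 rows):
depts.qty | depts.price | depts.id | items.price | items.id
3 | 5 | 1 | 1 | 1
3 | 5 | 1 | 20 | 1
3 | 5 | 1 | 3 | 1
4 | 6 | 5 | 7 | 5
After SELECT (4 rows):
depts.id | items.id | depts.price
1 | 1 | 5
1 | 1 | 5
1 | 1 | 5
5 | 5 | 6

== RESULT ==
depts.id | items.id | depts.price
1 | 1 | 5
1 | 1 | 5
1 | 1 | 5
5 | 5 | 6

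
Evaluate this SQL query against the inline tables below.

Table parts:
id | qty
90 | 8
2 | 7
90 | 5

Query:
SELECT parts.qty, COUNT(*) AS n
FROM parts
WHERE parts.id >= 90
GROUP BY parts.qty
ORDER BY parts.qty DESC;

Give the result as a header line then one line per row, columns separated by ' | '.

== RESULT ==
parts.qty | n
8 | 1
5 | 1

Derivation:
After WHERE (2 rows):
parts.id | parts.qty
90 | 8
90 | 5
After GROUP BY (2 rows):
parts.qty | n
8 | 1
5 | 1
After ORDER BY (2 rows):
parts.qty | n
8 | 1
5 | 1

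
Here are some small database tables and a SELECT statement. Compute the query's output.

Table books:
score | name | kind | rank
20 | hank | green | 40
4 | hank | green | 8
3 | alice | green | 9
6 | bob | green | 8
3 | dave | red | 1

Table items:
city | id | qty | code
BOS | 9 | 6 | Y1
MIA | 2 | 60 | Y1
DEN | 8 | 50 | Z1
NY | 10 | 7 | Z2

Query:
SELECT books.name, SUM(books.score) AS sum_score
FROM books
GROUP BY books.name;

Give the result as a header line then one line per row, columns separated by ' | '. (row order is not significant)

== RESULT ==
books.name | sum_score
hank | 24
alice | 3
bob | 6
dave | 3

Derivation:
After GROUP BY (4 rows):
books.name | sum_score
hank | 24
alice | 3
bob | 6
dave | 3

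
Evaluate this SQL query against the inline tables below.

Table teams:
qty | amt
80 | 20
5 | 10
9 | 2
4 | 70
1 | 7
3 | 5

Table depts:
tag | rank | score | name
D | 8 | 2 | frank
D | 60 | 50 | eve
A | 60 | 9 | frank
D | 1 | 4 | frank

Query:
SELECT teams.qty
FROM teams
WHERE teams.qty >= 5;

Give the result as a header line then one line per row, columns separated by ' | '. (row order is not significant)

After WHERE (3 rows):
teams.qty | teams.amt
80 | 20
5 | 10
9 | 2
After SELECT (3 rows):
teams.qty
80
5
9

== RESULT ==
teams.qty
80
5
9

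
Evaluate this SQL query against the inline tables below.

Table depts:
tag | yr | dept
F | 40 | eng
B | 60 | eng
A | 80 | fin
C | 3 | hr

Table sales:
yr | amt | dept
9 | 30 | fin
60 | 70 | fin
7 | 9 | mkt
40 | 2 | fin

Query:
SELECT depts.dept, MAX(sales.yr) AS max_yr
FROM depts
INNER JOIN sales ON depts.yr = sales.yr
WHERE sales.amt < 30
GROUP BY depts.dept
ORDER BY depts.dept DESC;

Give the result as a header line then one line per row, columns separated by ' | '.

== RESULT ==
depts.dept | max_yr
eng | 40

Derivation:
After JOIN sales (2 rows):
depts.tag | depts.yr | depts.dept | sales.yr | sales.amt | sales.dept
F | 40 | eng | 40 | 2 | fin
B | 60 | eng | 60 | 70 | fin
After WHERE (1 rows):
depts.tag | depts.yr | depts.dept | sales.yr | sales.amt | sales.dept
F | 40 | eng | 40 | 2 | fin
After GROUP BY (1 rows):
depts.dept | max_yr
eng | 40
After ORDER BY (1 rows):
depts.dept | max_yr
eng | 40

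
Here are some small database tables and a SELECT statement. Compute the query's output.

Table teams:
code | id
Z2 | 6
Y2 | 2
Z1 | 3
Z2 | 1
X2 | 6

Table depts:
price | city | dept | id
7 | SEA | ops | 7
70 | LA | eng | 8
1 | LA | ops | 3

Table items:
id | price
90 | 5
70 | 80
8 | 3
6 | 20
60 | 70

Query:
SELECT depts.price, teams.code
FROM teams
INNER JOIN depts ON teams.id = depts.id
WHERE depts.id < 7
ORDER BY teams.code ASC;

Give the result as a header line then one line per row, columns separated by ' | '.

After JOIN depts (1 rows):
teams.code | teams.id | depts.price | depts.city | depts.dept | depts.id
Z1 | 3 | 1 | LA | ops | 3
After WHERE (1 rows):
teams.code | teams.id | depts.price | depts.city | depts.dept | depts.id
Z1 | 3 | 1 | LA | ops | 3
After SELECT (1 rows):
depts.price | teams.code
1 | Z1
After ORDER BY (1 rows):
depts.price | teams.code
1 | Z1

== RESULT ==
depts.price | teams.code
1 | Z1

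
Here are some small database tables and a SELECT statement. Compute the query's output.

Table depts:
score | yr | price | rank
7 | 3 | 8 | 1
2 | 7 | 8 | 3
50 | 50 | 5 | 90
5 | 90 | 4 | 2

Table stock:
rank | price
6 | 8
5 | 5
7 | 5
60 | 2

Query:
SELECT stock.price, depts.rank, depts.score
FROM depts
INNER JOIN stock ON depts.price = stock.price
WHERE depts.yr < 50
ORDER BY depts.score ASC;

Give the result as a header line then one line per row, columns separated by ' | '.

After JOIN stock (4 rows):
depts.score | depts.yr | depts.price | depts.rank | stock.rank | stock.price
7 | 3 | 8 | 1 | 6 | 8
2 | 7 | 8 | 3 | 6 | 8
50 | 50 | 5 | 90 | 5 | 5
50 | 50 | 5 | 90 | 7 | 5
After WHERE (2 rows):
depts.score | depts.yr | depts.price | depts.rank | stock.rank | stock.price
7 | 3 | 8 | 1 | 6 | 8
2 | 7 | 8 | 3 | 6 | 8
After SELECT (2 rows):
stock.price | depts.rank | depts.score
8 | 1 | 7
8 | 3 | 2
After ORDER BY (2 rows):
stock.price | depts.rank | depts.score
8 | 3 | 2
8 | 1 | 7

== RESULT ==
stock.price | depts.rank | depts.score
8 | 3 | 2
8 | 1 | 7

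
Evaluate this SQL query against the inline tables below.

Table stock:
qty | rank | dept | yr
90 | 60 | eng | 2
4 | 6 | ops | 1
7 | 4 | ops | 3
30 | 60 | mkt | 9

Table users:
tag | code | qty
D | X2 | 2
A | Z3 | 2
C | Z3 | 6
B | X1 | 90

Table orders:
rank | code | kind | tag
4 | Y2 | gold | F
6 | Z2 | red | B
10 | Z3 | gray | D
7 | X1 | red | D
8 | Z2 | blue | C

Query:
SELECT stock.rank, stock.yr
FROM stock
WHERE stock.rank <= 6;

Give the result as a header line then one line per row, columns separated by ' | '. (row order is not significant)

After WHERE (2 rows):
stock.qty | stock.rank | stock.dept | stock.yr
4 | 6 | ops | 1
7 | 4 | ops | 3
After SELECT (2 rows):
stock.rank | stock.yr
6 | 1
4 | 3

== RESULT ==
stock.rank | stock.yr
6 | 1
4 | 3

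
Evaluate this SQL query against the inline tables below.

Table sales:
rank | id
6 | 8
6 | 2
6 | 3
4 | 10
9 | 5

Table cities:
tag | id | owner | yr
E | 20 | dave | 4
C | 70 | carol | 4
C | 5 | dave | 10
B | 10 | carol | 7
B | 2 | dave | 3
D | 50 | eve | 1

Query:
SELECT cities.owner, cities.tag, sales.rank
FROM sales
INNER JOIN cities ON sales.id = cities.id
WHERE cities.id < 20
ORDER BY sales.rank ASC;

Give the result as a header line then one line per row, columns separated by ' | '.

== RESULT ==
cities.owner | cities.tag | sales.rank
carol | B | 4
dave | B | 6
dave | C | 9

Derivation:
After JOIN cities (3 rows):
sales.rank | sales.id | cities.tag | cities.id | cities.owner | cities.yr
6 | 2 | B | 2 | dave | 3
4 | 10 | B | 10 | carol | 7
9 | 5 | C | 5 | dave | 10
After WHERE (3 rows):
sales.rank | sales.id | cities.tag | cities.id | cities.owner | cities.yr
6 | 2 | B | 2 | dave | 3
4 | 10 | B | 10 | carol | 7
9 | 5 | C | 5 | dave | 10
After SELECT (3 rows):
cities.owner | cities.tag | sales.rank
dave | B | 6
carol | B | 4
dave | C | 9
After ORDER BY (3 rows):
cities.owner | cities.tag | sales.rank
carol | B | 4
dave | B | 6
dave | C | 9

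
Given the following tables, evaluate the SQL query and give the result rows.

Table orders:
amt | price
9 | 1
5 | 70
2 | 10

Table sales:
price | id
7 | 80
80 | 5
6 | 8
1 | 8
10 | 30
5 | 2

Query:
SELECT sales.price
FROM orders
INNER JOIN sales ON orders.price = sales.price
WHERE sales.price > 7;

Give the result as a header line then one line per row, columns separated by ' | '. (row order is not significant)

After JOIN sales (2 rows):
orders.amt | orders.price | sales.price | sales.id
9 | 1 | 1 | 8
2 | 10 | 10 | 30
After WHERE (1 rows):
orders.amt | orders.price | sales.price | sales.id
2 | 10 | 10 | 30
After SELECT (1 rows):
sales.price
10

== RESULT ==
sales.price
10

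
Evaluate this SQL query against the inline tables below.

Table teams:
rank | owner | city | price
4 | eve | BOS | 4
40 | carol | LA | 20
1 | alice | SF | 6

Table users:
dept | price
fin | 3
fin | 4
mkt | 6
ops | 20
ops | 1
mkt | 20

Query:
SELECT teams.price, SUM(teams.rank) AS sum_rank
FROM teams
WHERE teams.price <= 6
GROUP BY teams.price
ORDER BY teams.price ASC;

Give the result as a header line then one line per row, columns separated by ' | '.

After WHERE (2 rows):
teams.rank | teams.owner | teams.city | teams.price
4 | eve | BOS | 4
1 | alice | SF | 6
After GROUP BY (2 rows):
teams.price | sum_rank
4 | 4
6 | 1
After ORDER BY (2 rows):
teams.price | sum_rank
4 | 4
6 | 1

== RESULT ==
teams.price | sum_rank
4 | 4
6 | 1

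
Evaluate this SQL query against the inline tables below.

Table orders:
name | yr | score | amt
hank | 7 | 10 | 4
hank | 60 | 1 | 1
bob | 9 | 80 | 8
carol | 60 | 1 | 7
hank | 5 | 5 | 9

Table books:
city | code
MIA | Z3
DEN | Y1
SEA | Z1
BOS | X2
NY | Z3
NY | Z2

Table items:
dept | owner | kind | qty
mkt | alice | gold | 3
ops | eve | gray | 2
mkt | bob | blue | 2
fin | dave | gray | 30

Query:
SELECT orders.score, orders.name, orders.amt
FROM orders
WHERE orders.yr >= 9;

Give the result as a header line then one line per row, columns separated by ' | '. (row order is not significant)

After WHERE (3 rows):
orders.name | orders.yr | orders.score | orders.amt
hank | 60 | 1 | 1
bob | 9 | 80 | 8
carol | 60 | 1 | 7
After SELECT (3 rows):
orders.score | orders.name | orders.amt
1 | hank | 1
80 | bob | 8
1 | carol | 7

== RESULT ==
orders.score | orders.name | orders.amt
1 | hank | 1
80 | bob | 8
1 | carol | 7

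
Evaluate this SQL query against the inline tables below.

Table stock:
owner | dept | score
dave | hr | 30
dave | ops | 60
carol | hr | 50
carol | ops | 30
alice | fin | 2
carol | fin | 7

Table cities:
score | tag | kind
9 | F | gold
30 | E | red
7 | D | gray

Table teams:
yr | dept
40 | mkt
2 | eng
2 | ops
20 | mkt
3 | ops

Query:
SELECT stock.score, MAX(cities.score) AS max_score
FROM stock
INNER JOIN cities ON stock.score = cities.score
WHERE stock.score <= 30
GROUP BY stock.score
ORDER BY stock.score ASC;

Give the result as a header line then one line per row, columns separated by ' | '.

== RESULT ==
stock.score | max_score
7 | 7
30 | 30

Derivation:
After JOIN cities (3 rows):
stock.owner | stock.dept | stock.score | cities.score | cities.tag | cities.kind
dave | hr | 30 | 30 | E | red
carol | ops | 30 | 30 | E | red
carol | fin | 7 | 7 | D | gray
After WHERE (3 rows):
stock.owner | stock.dept | stock.score | cities.score | cities.tag | cities.kind
dave | hr | 30 | 30 | E | red
carol | ops | 30 | 30 | E | red
carol | fin | 7 | 7 | D | gray
After GROUP BY (2 rows):
stock.score | max_score
30 | 30
7 | 7
After ORDER BY (2 rows):
stock.score | max_score
7 | 7
30 | 30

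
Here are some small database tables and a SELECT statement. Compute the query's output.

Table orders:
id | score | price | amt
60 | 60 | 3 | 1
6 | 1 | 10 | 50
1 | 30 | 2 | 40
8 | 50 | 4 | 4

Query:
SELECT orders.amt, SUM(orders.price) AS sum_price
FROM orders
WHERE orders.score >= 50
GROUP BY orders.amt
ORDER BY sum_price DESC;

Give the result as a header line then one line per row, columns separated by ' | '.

== RESULT ==
orders.amt | sum_price
4 | 4
1 | 3

Derivation:
After WHERE (2 rows):
orders.id | orders.score | orders.price | orders.amt
60 | 60 | 3 | 1
8 | 50 | 4 | 4
After GROUP BY (2 rows):
orders.amt | sum_price
1 | 3
4 | 4
After ORDER BY (2 rows):
orders.amt | sum_price
4 | 4
1 | 3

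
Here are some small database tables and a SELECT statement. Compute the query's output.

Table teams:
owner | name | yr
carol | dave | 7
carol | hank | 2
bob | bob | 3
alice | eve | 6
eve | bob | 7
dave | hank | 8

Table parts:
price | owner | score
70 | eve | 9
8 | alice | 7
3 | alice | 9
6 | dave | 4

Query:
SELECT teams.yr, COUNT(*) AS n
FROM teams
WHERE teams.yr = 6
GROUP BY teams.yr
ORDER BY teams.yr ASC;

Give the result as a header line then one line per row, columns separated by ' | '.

After WHERE (1 rows):
teams.owner | teams.name | teams.yr
alice | eve | 6
After GROUP BY (1 rows):
teams.yr | n
6 | 1
After ORDER BY (1 rows):
teams.yr | n
6 | 1

== RESULT ==
teams.yr | n
6 | 1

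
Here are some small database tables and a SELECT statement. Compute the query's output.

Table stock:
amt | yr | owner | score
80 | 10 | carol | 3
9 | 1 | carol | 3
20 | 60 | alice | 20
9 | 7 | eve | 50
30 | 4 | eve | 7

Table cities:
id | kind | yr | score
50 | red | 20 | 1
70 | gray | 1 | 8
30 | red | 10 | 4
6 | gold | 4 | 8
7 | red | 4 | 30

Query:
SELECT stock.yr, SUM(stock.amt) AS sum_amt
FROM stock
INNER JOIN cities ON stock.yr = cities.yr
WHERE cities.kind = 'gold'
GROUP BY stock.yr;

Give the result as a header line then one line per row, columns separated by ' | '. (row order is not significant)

After JOIN cities (4 rows):
stock.amt | stock.yr | stock.owner | stock.score | cities.id | cities.kind | cities.yr | cities.score
80 | 10 | carol | 3 | 30 | red | 10 | 4
9 | 1 | carol | 3 | 70 | gray | 1 | 8
30 | 4 | eve | 7 | 6 | gold | 4 | 8
30 | 4 | eve | 7 | 7 | red | 4 | 30
After WHERE (1 rows):
stock.amt | stock.yr | stock.owner | stock.score | cities.id | cities.kind | cities.yr | cities.score
30 | 4 | eve | 7 | 6 | gold | 4 | 8
After GROUP BY (1 rows):
stock.yr | sum_amt
4 | 30

== RESULT ==
stock.yr | sum_amt
4 | 30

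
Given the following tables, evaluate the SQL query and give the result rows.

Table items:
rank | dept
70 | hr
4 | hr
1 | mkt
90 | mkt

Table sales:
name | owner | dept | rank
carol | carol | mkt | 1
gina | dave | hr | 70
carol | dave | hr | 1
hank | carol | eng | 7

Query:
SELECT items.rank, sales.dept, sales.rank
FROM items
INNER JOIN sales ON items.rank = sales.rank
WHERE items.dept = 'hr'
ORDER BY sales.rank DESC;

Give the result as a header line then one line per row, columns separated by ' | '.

After JOIN sales (3 rows):
items.rank | items.dept | sales.name | sales.owner | sales.dept | sales.rank
70 | hr | gina | dave | hr | 70
1 | mkt | carol | carol | mkt | 1
1 | mkt | carol | dave | hr | 1
After WHERE (1 rows):
items.rank | items.dept | sales.name | sales.owner | sales.dept | sales.rank
70 | hr | gina | dave | hr | 70
After SELECT (1 rows):
items.rank | sales.dept | sales.rank
70 | hr | 70
After ORDER BY (1 rows):
items.rank | sales.dept | sales.rank
70 | hr | 70

== RESULT ==
items.rank | sales.dept | sales.rank
70 | hr | 70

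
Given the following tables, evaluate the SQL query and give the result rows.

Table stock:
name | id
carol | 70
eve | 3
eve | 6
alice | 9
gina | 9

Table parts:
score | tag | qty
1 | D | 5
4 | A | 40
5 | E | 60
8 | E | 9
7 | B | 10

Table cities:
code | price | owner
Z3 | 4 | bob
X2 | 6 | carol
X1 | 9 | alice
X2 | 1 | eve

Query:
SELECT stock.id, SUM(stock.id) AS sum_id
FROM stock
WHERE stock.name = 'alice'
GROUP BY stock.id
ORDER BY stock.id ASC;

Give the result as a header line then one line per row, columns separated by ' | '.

After WHERE (1 rows):
stock.name | stock.id
alice | 9
After GROUP BY (1 rows):
stock.id | sum_id
9 | 9
After ORDER BY (1 rows):
stock.id | sum_id
9 | 9

== RESULT ==
stock.id | sum_id
9 | 9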